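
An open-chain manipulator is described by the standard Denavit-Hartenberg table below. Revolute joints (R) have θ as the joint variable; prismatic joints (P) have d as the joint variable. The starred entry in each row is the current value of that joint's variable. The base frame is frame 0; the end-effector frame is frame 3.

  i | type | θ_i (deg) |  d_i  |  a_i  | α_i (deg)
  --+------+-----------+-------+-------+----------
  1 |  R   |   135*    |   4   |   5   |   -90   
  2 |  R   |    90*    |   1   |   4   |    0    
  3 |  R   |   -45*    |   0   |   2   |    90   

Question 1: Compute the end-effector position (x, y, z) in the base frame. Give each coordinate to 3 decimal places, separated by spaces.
-5.243 3.828 -1.414

after link 1: o_1 = (-3.5355, 3.5355, 4.0000)
after link 2: o_2 = (-4.2426, 2.8284, 0.0000)
after link 3: o_3 = (-5.2426, 3.8284, -1.4142)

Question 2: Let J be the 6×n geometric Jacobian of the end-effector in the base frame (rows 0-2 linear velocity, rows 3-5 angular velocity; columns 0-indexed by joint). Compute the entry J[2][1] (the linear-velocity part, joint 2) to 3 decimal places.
axis z_1 = (-0.7071,-0.7071,0.0000); lever o_n−o_1 = (-1.7071,0.2929,-5.4142)
cross product → J_v[:, 1] = (3.8284,-3.8284,-1.4142)
J_ω[:, 1] = z_1
entry J[2][1] = -1.4142

-1.414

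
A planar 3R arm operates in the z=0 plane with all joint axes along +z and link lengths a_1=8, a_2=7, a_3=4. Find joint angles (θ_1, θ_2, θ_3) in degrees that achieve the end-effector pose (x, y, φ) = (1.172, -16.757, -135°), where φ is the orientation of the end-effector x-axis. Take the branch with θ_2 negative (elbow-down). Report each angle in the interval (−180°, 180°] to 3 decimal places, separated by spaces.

wrist centre = target − a_3·(cos φ, sin φ) = (4.0004, -13.9286)
cos θ_2 = (210.0086−8²−7²)/(2·8·7) = 0.8661; θ_2 = -29.9860° (elbow-down)
β = atan2(-13.9286,4.0004) = -73.9754°; ψ = atan2(-3.4985,14.0630) = -13.9701°
θ_1 = β − ψ = -60.0053°
θ_3 = φ − θ_1 − θ_2 = -45.0087° (wrapped to (-180°,180°])

-60.005 -29.986 -45.009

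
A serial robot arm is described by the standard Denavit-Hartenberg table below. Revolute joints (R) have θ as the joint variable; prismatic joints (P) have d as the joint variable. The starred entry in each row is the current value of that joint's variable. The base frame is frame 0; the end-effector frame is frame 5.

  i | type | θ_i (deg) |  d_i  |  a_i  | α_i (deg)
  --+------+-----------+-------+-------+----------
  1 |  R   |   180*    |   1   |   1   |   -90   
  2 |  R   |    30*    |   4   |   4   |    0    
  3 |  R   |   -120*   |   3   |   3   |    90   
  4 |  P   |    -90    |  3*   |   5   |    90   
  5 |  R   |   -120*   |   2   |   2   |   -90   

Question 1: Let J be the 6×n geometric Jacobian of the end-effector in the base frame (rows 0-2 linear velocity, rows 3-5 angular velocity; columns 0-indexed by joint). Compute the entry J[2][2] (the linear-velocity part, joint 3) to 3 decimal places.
1.268

axis z_2 = (-0.0000,-1.0000,0.0000); lever o_n−o_2 = (1.2679,1.0000,1.0000)
cross product → J_v[:, 2] = (-1.0000,0.0000,1.2679)
J_ω[:, 2] = z_2
entry J[2][2] = 1.2679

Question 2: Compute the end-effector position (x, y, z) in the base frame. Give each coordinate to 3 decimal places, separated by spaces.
after link 1: o_1 = (-1.0000, 0.0000, 1.0000)
after link 2: o_2 = (-4.4641, -4.0000, -1.0000)
after link 3: o_3 = (-4.4641, -7.0000, 2.0000)
after link 4: o_4 = (-1.4641, -2.0000, 2.0000)
after link 5: o_5 = (-3.1962, -3.0000, 0.0000)

-3.196 -3.000 0.000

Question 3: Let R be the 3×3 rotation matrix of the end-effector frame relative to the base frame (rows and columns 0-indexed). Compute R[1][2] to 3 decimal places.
0.866

End-effector z-axis (col 2 of R) = (-0.5000,0.8660,-0.0000)
R[1][2] = 0.8660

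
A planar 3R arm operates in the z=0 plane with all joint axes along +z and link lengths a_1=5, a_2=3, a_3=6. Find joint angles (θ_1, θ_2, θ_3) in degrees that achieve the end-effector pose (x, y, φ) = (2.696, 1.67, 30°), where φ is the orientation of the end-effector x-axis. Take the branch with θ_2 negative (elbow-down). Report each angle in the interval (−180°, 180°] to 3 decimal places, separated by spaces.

wrist centre = target − a_3·(cos φ, sin φ) = (-2.5002, -1.3300)
cos θ_2 = (8.0197−5²−3²)/(2·5·3) = -0.8660; θ_2 = -149.9984° (elbow-down)
β = atan2(-1.3300,-2.5002) = -151.9885°; ψ = atan2(-1.5001,2.4020) = -31.9856°
θ_1 = β − ψ = -120.0029°
θ_3 = φ − θ_1 − θ_2 = -59.9987° (wrapped to (-180°,180°])

-120.003 -149.998 -59.999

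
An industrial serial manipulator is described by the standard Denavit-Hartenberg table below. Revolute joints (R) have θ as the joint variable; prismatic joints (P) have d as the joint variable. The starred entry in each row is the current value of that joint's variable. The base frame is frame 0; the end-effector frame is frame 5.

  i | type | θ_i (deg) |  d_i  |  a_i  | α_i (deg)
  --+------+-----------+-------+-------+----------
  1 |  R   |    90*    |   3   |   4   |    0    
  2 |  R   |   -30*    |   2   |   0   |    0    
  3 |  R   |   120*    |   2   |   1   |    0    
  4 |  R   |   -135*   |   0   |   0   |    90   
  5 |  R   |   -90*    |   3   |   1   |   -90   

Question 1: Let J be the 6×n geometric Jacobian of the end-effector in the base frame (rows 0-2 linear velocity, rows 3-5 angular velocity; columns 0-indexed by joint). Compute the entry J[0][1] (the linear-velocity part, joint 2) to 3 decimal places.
axis z_1 = (0.0000,0.0000,1.0000); lever o_n−o_1 = (1.1213,-2.1213,3.0000)
cross product → J_v[:, 1] = (2.1213,1.1213,-0.0000)
J_ω[:, 1] = z_1
entry J[0][1] = 2.1213

2.121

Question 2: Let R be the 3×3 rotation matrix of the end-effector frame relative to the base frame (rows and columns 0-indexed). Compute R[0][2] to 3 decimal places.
0.707

End-effector z-axis (col 2 of R) = (0.7071,0.7071,0.0000)
R[0][2] = 0.7071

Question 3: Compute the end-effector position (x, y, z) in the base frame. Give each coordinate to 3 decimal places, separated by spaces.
1.121 1.879 6.000

after link 1: o_1 = (0.0000, 4.0000, 3.0000)
after link 2: o_2 = (0.0000, 4.0000, 5.0000)
after link 3: o_3 = (-1.0000, 4.0000, 7.0000)
after link 4: o_4 = (-1.0000, 4.0000, 7.0000)
after link 5: o_5 = (1.1213, 1.8787, 6.0000)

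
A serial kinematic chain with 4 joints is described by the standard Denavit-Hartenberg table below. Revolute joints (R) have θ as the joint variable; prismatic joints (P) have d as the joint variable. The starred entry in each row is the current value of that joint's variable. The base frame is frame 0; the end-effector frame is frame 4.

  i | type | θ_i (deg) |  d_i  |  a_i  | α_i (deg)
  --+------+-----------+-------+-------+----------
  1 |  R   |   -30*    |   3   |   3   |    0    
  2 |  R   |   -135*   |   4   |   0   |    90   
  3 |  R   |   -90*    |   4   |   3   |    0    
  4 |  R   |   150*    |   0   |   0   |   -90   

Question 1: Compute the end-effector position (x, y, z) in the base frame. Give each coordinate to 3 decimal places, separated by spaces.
after link 1: o_1 = (2.5981, -1.5000, 3.0000)
after link 2: o_2 = (2.5981, -1.5000, 7.0000)
after link 3: o_3 = (1.5628, 2.3637, 4.0000)
after link 4: o_4 = (1.5628, 2.3637, 4.0000)

1.563 2.364 4.000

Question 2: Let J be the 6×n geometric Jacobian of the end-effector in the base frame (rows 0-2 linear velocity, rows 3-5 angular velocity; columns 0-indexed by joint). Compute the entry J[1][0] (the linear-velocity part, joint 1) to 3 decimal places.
axis z_0 = ẑ; lever o_n−o_0 = (1.5628,2.3637,4.0000)
cross product → J_v[:, 0] = (-2.3637,1.5628,0.0000)
J_ω[:, 0] = z_0
entry J[1][0] = 1.5628

1.563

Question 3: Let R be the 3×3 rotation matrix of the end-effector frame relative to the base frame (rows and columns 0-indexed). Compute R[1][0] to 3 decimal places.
End-effector x-axis (col 0 of R) = (-0.4830,-0.1294,0.8660)
R[1][0] = -0.1294

-0.129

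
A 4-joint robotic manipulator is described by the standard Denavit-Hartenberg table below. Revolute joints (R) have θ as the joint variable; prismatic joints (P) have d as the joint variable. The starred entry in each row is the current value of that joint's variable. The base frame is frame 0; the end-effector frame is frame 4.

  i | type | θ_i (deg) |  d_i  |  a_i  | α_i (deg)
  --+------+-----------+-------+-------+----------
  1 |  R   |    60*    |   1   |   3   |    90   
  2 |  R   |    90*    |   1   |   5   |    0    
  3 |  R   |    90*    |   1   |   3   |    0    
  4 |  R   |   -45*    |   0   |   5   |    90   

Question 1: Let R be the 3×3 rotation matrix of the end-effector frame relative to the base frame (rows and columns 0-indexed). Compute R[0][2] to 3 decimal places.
End-effector z-axis (col 2 of R) = (0.3536,0.6124,0.7071)
R[0][2] = 0.3536

0.354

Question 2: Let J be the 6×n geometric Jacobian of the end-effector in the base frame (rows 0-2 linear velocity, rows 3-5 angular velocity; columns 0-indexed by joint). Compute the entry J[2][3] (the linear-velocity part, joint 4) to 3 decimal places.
axis z_3 = (0.8660,-0.5000,0.0000); lever o_n−o_3 = (-1.7678,-3.0619,3.5355)
cross product → J_v[:, 3] = (-1.7678,-3.0619,-3.5355)
J_ω[:, 3] = z_3
entry J[2][3] = -3.5355

-3.536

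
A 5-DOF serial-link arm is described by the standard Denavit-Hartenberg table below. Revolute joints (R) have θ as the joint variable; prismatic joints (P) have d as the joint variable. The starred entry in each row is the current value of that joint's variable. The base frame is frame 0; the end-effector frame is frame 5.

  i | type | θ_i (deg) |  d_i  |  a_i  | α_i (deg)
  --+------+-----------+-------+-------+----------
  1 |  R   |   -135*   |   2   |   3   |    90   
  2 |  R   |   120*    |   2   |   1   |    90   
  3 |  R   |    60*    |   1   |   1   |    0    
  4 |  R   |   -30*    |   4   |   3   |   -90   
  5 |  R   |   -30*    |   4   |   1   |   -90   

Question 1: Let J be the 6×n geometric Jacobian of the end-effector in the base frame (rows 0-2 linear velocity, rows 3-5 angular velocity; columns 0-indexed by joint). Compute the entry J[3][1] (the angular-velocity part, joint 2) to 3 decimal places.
axis z_1 = (-0.7071,0.7071,0.0000); lever o_n−o_1 = (-8.2040,3.4818,5.2165)
cross product → J_v[:, 1] = (3.6886,3.6886,3.3391)
J_ω[:, 1] = z_1
entry J[3][1] = -0.7071

-0.707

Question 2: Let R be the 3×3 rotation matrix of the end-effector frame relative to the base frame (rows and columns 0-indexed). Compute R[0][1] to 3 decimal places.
0.789

End-effector y-axis (col 1 of R) = (0.7891,-0.4356,0.4330)
R[0][1] = 0.7891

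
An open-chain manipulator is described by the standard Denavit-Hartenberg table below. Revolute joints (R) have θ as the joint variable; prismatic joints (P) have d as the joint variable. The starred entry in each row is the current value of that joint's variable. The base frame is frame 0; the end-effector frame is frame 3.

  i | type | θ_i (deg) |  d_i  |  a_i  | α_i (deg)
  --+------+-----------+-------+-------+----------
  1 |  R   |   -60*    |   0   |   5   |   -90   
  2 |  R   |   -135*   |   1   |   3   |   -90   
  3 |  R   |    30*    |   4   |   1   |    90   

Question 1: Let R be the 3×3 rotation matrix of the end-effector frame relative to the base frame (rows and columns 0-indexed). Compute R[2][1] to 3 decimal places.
0.707

End-effector y-axis (col 1 of R) = (0.3536,-0.6124,0.7071)
R[2][1] = 0.7071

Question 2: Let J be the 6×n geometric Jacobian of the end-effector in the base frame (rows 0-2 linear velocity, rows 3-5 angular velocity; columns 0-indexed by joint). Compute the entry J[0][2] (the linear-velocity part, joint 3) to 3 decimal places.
axis z_2 = (0.3536,-0.6124,0.7071); lever o_n−o_2 = (0.6750,-2.1692,3.4408)
cross product → J_v[:, 2] = (-0.5732,-0.7392,-0.3536)
J_ω[:, 2] = z_2
entry J[0][2] = -0.5732

-0.573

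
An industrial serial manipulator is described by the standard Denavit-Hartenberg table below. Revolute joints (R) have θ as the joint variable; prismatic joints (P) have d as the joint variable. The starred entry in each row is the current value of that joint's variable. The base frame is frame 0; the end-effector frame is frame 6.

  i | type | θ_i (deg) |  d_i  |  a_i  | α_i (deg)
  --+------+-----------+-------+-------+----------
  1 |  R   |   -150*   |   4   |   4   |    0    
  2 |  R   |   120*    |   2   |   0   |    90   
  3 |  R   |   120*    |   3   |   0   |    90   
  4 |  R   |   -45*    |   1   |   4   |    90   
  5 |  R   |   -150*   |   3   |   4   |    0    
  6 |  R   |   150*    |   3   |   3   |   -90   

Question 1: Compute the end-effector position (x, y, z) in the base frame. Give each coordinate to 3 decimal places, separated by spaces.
-1.588 1.239 3.991

after link 1: o_1 = (-3.4641, -2.0000, 4.0000)
after link 2: o_2 = (-3.4641, -2.0000, 6.0000)
after link 3: o_3 = (-4.9641, -4.5981, 6.0000)
after link 4: o_4 = (-4.0246, -1.8745, 8.9495)
after link 5: o_5 = (-3.7095, -2.4354, 3.9911)
after link 6: o_6 = (-1.5882, 1.2389, 3.9911)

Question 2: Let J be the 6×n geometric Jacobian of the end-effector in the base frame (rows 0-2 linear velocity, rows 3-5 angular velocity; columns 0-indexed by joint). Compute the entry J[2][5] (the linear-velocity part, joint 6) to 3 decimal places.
1.500

axis z_5 = (0.6597,0.4356,-0.6124); lever o_n−o_5 = (2.1213,3.6742,0.0000)
cross product → J_v[:, 5] = (2.2500,-1.2990,1.5000)
J_ω[:, 5] = z_5
entry J[2][5] = 1.5000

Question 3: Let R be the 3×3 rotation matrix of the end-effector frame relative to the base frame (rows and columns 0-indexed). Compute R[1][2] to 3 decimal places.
End-effector z-axis (col 2 of R) = (0.7500,-0.4330,0.5000)
R[1][2] = -0.4330

-0.433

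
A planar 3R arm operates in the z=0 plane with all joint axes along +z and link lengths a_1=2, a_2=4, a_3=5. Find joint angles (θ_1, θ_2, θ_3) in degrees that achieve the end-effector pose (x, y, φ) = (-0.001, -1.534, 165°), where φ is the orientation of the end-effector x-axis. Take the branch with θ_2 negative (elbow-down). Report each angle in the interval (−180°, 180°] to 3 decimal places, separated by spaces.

wrist centre = target − a_3·(cos φ, sin φ) = (4.8286, -2.8281)
cos θ_2 = (31.3138−2²−4²)/(2·2·4) = 0.7071; θ_2 = -44.9996° (elbow-down)
β = atan2(-2.8281,4.8286) = -30.3572°; ψ = atan2(-2.8284,4.8284) = -30.3609°
θ_1 = β − ψ = 0.0037°
θ_3 = φ − θ_1 − θ_2 = -150.0041° (wrapped to (-180°,180°])

0.004 -45.000 -150.004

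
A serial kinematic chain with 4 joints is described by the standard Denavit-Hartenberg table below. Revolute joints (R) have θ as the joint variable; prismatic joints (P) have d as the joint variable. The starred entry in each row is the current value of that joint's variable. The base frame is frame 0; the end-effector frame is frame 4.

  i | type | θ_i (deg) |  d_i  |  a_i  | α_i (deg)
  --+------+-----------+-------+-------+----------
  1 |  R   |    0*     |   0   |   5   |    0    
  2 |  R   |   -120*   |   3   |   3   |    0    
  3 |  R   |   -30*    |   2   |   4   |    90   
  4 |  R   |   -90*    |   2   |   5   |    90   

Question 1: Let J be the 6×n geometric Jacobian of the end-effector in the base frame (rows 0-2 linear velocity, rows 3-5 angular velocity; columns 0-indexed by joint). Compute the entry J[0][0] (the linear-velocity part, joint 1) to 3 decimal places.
axis z_0 = ẑ; lever o_n−o_0 = (-0.9641,-2.8660,0.0000)
cross product → J_v[:, 0] = (2.8660,-0.9641,0.0000)
J_ω[:, 0] = z_0
entry J[0][0] = 2.8660

2.866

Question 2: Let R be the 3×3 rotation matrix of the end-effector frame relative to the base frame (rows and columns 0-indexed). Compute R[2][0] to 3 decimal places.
End-effector x-axis (col 0 of R) = (-0.0000,0.0000,-1.0000)
R[2][0] = -1.0000

-1.000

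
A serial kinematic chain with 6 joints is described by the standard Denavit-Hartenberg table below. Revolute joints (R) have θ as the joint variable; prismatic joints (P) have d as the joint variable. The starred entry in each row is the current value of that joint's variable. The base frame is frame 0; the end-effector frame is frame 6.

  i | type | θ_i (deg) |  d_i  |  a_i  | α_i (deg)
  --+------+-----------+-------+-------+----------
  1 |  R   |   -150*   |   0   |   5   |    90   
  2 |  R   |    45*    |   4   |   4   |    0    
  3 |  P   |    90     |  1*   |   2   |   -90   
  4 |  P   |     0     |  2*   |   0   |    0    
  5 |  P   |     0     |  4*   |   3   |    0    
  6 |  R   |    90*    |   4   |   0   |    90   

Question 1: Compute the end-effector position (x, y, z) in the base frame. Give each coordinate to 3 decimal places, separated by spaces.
-0.094 5.719 -0.707

after link 1: o_1 = (-4.3301, -2.5000, 0.0000)
after link 2: o_2 = (-8.7796, -0.4501, 2.8284)
after link 3: o_3 = (-8.0549, 1.1230, 4.2426)
after link 4: o_4 = (-6.8301, 1.8301, 2.8284)
after link 5: o_5 = (-2.5435, 4.3050, 2.1213)
after link 6: o_6 = (-0.0940, 5.7192, -0.7071)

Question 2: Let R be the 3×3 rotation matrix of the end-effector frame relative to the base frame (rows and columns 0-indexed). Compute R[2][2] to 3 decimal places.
0.707

End-effector z-axis (col 2 of R) = (0.6124,0.3536,0.7071)
R[2][2] = 0.7071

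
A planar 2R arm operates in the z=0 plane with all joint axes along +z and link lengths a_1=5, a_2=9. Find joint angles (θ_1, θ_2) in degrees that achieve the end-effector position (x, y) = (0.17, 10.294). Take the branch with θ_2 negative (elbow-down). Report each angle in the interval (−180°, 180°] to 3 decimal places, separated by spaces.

cos θ_2 = (105.9953−5²−9²)/(2·5·9) = -0.0001; θ_2 = -90.0030° (elbow-down)
β = atan2(10.2940,0.1700) = 89.0539°; ψ = atan2(-9.0000,4.9995) = -60.9477°
θ_1 = β − ψ = 150.0015°

150.002 -90.003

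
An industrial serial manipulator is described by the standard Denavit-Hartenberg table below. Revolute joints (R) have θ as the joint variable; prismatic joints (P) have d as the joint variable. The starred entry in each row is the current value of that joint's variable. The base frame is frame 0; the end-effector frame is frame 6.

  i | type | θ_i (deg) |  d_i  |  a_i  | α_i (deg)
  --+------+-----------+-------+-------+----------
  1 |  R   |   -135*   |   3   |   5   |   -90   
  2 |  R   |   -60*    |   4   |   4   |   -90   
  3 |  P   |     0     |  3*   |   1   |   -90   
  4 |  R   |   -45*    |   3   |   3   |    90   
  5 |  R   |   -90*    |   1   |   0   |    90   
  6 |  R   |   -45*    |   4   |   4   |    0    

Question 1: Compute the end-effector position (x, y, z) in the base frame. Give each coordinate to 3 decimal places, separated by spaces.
after link 1: o_1 = (-3.5355, -3.5355, 3.0000)
after link 2: o_2 = (-2.1213, -7.7782, 6.4641)
after link 3: o_3 = (-4.3120, -9.9688, 5.8301)
after link 4: o_4 = (-8.4823, -9.8966, 6.6066)
after link 5: o_5 = (-8.6654, -10.0796, 5.6407)
after link 6: o_6 = (-3.4157, -8.8299, 7.3374)

-3.416 -8.830 7.337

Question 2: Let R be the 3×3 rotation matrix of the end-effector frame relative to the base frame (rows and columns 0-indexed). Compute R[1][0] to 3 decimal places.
End-effector x-axis (col 0 of R) = (0.6294,-0.3706,0.6830)
R[1][0] = -0.3706

-0.371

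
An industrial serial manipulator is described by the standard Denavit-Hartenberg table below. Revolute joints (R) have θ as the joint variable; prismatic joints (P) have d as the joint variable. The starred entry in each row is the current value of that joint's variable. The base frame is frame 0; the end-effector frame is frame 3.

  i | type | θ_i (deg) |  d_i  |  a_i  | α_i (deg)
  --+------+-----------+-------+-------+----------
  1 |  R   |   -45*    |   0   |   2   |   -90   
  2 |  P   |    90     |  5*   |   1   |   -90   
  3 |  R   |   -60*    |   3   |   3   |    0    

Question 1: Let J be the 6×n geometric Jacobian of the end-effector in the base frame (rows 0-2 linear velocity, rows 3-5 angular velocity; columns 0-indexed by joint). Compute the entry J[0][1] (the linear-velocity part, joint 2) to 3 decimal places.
0.707

prismatic axis z_1 = (0.7071,0.7071,0.0000)
J_v[:, 1] = z_1; J_ω[:, 1] = (0,0,0)
entry J[0][1] = 0.7071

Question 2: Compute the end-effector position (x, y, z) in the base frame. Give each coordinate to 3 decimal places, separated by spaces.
4.666 6.080 -2.500

after link 1: o_1 = (1.4142, -1.4142, 0.0000)
after link 2: o_2 = (4.9497, 2.1213, -1.0000)
after link 3: o_3 = (4.6655, 6.0798, -2.5000)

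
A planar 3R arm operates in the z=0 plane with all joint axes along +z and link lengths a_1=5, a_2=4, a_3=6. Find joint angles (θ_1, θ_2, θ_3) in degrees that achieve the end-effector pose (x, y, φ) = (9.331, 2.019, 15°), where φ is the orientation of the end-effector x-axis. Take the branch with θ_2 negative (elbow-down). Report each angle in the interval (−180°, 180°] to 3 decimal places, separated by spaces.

wrist centre = target − a_3·(cos φ, sin φ) = (3.5354, 0.4661)
cos θ_2 = (12.7166−5²−4²)/(2·5·4) = -0.7071; θ_2 = -134.9982° (elbow-down)
β = atan2(0.4661,3.5354) = 7.5101°; ψ = atan2(-2.8285,2.1717) = -52.4839°
θ_1 = β − ψ = 59.9940°
θ_3 = φ − θ_1 − θ_2 = 90.0042° (wrapped to (-180°,180°])

59.994 -134.998 90.004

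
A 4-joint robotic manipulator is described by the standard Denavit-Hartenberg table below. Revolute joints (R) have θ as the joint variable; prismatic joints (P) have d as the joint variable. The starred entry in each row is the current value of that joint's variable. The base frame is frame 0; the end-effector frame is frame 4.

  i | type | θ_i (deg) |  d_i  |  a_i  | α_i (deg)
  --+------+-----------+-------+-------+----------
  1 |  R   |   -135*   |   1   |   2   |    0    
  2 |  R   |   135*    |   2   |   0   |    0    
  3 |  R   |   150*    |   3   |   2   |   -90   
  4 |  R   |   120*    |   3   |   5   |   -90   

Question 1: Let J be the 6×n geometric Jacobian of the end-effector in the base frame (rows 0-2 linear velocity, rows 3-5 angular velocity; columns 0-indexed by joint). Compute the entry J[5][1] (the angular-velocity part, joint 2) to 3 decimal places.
1.000

axis z_1 = (0.0000,0.0000,1.0000); lever o_n−o_1 = (-1.0670,-2.8481,0.6699)
cross product → J_v[:, 1] = (2.8481,-1.0670,0.0000)
J_ω[:, 1] = z_1
entry J[5][1] = 1.0000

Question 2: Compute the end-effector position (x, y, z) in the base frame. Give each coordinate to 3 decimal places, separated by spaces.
after link 1: o_1 = (-1.4142, -1.4142, 1.0000)
after link 2: o_2 = (-1.4142, -1.4142, 3.0000)
after link 3: o_3 = (-3.1463, -0.4142, 6.0000)
after link 4: o_4 = (-2.4812, -4.2623, 1.6699)

-2.481 -4.262 1.670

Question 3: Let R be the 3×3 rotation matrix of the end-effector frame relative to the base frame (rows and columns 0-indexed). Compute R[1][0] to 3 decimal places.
-0.250

End-effector x-axis (col 0 of R) = (0.4330,-0.2500,-0.8660)
R[1][0] = -0.2500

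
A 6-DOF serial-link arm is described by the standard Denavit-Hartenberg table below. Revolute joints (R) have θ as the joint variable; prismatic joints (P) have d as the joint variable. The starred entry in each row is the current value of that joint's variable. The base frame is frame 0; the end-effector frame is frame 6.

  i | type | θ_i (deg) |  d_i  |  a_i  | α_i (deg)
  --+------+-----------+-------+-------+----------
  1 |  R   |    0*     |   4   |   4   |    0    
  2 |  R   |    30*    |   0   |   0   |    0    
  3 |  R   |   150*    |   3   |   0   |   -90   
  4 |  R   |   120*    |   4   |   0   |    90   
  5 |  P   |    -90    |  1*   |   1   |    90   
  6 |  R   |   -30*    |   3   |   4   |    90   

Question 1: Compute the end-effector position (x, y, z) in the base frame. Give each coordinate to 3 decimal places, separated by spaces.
3.366 0.464 10.098

after link 1: o_1 = (4.0000, 0.0000, 4.0000)
after link 2: o_2 = (4.0000, 0.0000, 4.0000)
after link 3: o_3 = (4.0000, 0.0000, 7.0000)
after link 4: o_4 = (4.0000, -4.0000, 7.0000)
after link 5: o_5 = (3.1340, -3.0000, 6.5000)
after link 6: o_6 = (3.3660, 0.4641, 10.0981)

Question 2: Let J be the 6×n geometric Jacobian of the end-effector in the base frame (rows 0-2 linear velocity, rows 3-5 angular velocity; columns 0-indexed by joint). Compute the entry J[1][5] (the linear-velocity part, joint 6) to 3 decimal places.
2.000

axis z_5 = (-0.5000,0.0000,0.8660); lever o_n−o_5 = (0.2321,3.4641,3.5981)
cross product → J_v[:, 5] = (-3.0000,2.0000,-1.7321)
J_ω[:, 5] = z_5
entry J[1][5] = 2.0000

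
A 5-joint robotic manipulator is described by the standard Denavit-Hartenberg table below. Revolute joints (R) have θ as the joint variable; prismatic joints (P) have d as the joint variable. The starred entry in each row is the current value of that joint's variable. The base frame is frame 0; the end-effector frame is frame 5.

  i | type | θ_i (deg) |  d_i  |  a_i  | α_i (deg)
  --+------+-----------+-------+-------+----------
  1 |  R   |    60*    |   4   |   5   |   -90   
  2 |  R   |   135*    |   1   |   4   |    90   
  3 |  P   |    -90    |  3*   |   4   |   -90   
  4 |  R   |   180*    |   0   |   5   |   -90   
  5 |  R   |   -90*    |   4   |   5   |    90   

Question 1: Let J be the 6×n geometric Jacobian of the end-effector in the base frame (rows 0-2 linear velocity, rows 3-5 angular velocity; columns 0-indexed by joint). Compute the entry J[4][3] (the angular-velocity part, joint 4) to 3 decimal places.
-0.612

axis z_3 = (-0.3536,-0.6124,-0.7071); lever o_n−o_3 = (-4.6837,1.8876,-6.3640)
cross product → J_v[:, 3] = (5.2319,1.0619,-3.5355)
J_ω[:, 3] = z_3
entry J[4][3] = -0.6124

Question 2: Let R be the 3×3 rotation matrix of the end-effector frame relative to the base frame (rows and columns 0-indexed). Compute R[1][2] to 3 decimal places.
-0.500

End-effector z-axis (col 2 of R) = (0.8660,-0.5000,-0.0000)
R[1][2] = -0.5000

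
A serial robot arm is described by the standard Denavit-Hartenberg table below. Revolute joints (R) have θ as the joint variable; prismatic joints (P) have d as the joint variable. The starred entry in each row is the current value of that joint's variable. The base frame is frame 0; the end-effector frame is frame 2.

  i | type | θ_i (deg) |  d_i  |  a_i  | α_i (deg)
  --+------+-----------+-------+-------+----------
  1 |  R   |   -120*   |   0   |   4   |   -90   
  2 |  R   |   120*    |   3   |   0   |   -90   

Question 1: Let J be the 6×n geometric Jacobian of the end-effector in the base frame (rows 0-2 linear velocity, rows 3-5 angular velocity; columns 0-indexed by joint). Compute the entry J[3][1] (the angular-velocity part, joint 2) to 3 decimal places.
axis z_1 = (0.8660,-0.5000,0.0000); lever o_n−o_1 = (2.5981,-1.5000,0.0000)
cross product → J_v[:, 1] = (0.0000,0.0000,-0.0000)
J_ω[:, 1] = z_1
entry J[3][1] = 0.8660

0.866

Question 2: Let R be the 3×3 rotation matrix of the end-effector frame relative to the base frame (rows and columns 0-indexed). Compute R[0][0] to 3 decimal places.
0.250

End-effector x-axis (col 0 of R) = (0.2500,0.4330,-0.8660)
R[0][0] = 0.2500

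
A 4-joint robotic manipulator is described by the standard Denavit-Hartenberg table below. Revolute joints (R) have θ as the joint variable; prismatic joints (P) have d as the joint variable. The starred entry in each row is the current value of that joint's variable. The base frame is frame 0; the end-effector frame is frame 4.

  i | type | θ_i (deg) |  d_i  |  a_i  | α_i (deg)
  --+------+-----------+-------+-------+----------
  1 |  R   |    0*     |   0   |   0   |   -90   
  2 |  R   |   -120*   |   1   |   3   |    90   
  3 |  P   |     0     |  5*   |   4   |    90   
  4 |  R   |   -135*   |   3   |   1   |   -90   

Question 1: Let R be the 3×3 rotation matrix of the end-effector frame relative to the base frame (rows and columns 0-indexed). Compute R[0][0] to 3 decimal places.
0.966

End-effector x-axis (col 0 of R) = (0.9659,-0.0000,-0.2588)
R[0][0] = 0.9659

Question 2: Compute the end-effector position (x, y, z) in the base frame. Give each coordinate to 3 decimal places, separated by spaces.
-6.864 -2.000 3.303

after link 1: o_1 = (0.0000, 0.0000, 0.0000)
after link 2: o_2 = (-1.5000, 1.0000, 2.5981)
after link 3: o_3 = (-7.8301, 1.0000, 3.5622)
after link 4: o_4 = (-6.8642, -2.0000, 3.3034)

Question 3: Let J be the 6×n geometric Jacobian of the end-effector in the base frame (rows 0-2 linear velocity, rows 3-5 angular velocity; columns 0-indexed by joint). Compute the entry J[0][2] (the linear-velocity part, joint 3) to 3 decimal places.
prismatic axis z_2 = (-0.8660,0.0000,-0.5000)
J_v[:, 2] = z_2; J_ω[:, 2] = (0,0,0)
entry J[0][2] = -0.8660

-0.866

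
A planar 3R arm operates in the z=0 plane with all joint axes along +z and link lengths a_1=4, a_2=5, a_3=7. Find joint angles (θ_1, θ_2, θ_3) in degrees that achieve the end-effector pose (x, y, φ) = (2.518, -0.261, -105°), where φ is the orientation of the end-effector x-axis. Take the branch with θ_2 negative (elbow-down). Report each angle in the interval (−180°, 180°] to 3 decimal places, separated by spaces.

wrist centre = target − a_3·(cos φ, sin φ) = (4.3297, 6.5005)
cos θ_2 = (61.0028−4²−5²)/(2·4·5) = 0.5001; θ_2 = -59.9953° (elbow-down)
β = atan2(6.5005,4.3297) = 56.3339°; ψ = atan2(-4.3299,6.5004) = -33.6678°
θ_1 = β − ψ = 90.0017°
θ_3 = φ − θ_1 − θ_2 = -135.0064° (wrapped to (-180°,180°])

90.002 -59.995 -135.006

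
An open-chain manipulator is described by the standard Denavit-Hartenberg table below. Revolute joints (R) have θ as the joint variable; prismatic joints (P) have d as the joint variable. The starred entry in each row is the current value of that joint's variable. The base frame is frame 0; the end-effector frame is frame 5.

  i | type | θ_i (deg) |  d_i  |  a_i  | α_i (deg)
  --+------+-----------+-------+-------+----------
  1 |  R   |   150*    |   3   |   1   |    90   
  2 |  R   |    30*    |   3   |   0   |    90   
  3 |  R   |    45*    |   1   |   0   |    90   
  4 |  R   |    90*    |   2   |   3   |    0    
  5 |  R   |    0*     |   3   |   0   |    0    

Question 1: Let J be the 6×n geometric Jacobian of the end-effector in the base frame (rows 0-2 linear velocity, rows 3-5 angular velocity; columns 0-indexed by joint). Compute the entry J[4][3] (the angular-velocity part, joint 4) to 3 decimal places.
axis z_3 = (-0.8839,-0.3062,0.3536); lever o_n−o_3 = (-5.7185,-0.7809,-0.8303)
cross product → J_v[:, 3] = (0.5303,-2.7557,-1.0607)
J_ω[:, 3] = z_3
entry J[4][3] = -0.3062

-0.306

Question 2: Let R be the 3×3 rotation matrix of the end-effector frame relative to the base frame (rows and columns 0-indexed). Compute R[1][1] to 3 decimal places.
End-effector y-axis (col 1 of R) = (0.1768,-0.9186,-0.3536)
R[1][1] = -0.9186

-0.919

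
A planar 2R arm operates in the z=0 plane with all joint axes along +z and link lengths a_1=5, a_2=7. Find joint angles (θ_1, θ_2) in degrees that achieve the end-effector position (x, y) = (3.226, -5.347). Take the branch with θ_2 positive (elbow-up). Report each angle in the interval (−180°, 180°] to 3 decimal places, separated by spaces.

cos θ_2 = (38.9975−5²−7²)/(2·5·7) = -0.5000; θ_2 = 120.0024° (elbow-up)
β = atan2(-5.3470,3.2260) = -58.8962°; ψ = atan2(6.0620,1.4997) = 76.1040°
θ_1 = β − ψ = -135.0002°

-135.000 120.002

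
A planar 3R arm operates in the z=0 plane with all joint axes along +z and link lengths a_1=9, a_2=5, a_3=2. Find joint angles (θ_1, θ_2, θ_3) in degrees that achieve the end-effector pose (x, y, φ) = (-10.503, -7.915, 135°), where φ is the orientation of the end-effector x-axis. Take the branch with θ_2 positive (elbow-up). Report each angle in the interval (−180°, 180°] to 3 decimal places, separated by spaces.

wrist centre = target − a_3·(cos φ, sin φ) = (-9.0888, -9.3292)
cos θ_2 = (169.6403−9²−5²)/(2·9·5) = 0.7071; θ_2 = 44.9994° (elbow-up)
β = atan2(-9.3292,-9.0888) = -134.2521°; ψ = atan2(3.5355,12.5356) = 15.7504°
θ_1 = β − ψ = -150.0025°
θ_3 = φ − θ_1 − θ_2 = -119.9969° (wrapped to (-180°,180°])

-150.003 44.999 -119.997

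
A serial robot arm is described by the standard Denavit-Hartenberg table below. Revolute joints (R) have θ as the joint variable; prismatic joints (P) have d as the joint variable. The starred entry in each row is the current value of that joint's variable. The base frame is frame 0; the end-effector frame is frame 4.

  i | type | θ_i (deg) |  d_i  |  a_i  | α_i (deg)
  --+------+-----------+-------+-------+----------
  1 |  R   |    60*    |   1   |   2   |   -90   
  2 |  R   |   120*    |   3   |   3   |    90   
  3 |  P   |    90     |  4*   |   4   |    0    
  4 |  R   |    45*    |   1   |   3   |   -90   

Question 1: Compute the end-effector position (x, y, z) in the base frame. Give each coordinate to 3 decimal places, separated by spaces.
-4.954 9.662 -2.261

after link 1: o_1 = (1.0000, 1.7321, 1.0000)
after link 2: o_2 = (-2.3481, 1.9330, -1.5981)
after link 3: o_3 = (-4.0801, 6.9330, -3.5981)
after link 4: o_4 = (-4.9539, 9.6622, -2.2610)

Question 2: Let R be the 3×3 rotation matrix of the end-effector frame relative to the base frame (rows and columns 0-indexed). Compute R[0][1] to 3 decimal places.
End-effector y-axis (col 1 of R) = (-0.4330,-0.7500,0.5000)
R[0][1] = -0.4330

-0.433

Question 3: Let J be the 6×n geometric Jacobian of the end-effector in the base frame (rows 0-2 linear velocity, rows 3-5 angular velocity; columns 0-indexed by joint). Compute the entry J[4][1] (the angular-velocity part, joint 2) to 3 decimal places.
axis z_1 = (-0.8660,0.5000,0.0000); lever o_n−o_1 = (-5.9539,7.9302,-3.2610)
cross product → J_v[:, 1] = (-1.6305,-2.8241,-3.8908)
J_ω[:, 1] = z_1
entry J[4][1] = 0.5000

0.500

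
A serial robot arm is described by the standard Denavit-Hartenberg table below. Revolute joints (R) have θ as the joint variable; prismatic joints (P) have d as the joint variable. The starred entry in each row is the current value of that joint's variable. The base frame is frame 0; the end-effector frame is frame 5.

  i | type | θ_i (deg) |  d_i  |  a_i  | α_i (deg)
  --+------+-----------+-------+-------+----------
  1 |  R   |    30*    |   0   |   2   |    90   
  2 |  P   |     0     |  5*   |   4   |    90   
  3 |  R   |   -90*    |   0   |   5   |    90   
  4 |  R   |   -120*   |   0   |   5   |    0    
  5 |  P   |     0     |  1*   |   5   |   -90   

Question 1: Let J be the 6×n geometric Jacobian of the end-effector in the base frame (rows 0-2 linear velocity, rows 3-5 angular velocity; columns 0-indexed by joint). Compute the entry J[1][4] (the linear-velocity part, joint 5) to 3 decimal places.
prismatic axis z_4 = (-0.8660,-0.5000,-0.0000)
J_v[:, 4] = z_4; J_ω[:, 4] = (0,0,0)
entry J[1][4] = -0.5000

-0.500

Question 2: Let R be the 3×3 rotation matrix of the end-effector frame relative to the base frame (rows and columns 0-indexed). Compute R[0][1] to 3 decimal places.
End-effector y-axis (col 1 of R) = (0.8660,0.5000,0.0000)
R[0][1] = 0.8660

0.866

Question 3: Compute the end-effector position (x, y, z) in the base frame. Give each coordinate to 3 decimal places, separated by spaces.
6.830 -1.830 8.660

after link 1: o_1 = (1.7321, 1.0000, 0.0000)
after link 2: o_2 = (7.6962, -1.3301, 0.0000)
after link 3: o_3 = (5.1962, 3.0000, -0.0000)
after link 4: o_4 = (6.4462, 0.8349, 4.3301)
after link 5: o_5 = (6.8301, -1.8301, 8.6603)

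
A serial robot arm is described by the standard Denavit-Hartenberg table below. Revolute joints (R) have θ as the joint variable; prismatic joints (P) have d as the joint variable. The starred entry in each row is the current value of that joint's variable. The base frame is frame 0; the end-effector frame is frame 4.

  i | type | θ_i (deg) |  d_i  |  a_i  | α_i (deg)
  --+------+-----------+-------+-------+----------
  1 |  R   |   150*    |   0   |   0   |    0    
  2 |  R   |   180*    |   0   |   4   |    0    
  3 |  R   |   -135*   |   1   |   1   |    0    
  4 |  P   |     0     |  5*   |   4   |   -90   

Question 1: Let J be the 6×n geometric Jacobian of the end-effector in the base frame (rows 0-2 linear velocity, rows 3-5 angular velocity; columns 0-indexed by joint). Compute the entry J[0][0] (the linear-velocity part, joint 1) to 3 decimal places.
3.294

axis z_0 = ẑ; lever o_n−o_0 = (-1.3655,-3.2941,6.0000)
cross product → J_v[:, 0] = (3.2941,-1.3655,0.0000)
J_ω[:, 0] = z_0
entry J[0][0] = 3.2941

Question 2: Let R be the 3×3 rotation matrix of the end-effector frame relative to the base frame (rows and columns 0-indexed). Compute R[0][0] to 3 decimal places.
-0.966

End-effector x-axis (col 0 of R) = (-0.9659,-0.2588,0.0000)
R[0][0] = -0.9659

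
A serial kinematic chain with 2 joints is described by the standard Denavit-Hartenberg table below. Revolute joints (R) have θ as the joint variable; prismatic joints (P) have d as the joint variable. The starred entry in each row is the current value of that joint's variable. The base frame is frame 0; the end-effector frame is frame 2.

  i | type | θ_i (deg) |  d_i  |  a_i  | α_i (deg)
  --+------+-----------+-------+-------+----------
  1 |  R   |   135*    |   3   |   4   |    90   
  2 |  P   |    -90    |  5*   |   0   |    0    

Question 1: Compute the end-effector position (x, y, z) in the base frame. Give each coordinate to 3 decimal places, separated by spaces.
after link 1: o_1 = (-2.8284, 2.8284, 3.0000)
after link 2: o_2 = (0.7071, 6.3640, 3.0000)

0.707 6.364 3.000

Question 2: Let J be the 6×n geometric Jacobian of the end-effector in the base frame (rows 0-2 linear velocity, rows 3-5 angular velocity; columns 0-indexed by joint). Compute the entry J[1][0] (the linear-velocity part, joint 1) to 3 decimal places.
0.707

axis z_0 = ẑ; lever o_n−o_0 = (0.7071,6.3640,3.0000)
cross product → J_v[:, 0] = (-6.3640,0.7071,0.0000)
J_ω[:, 0] = z_0
entry J[1][0] = 0.7071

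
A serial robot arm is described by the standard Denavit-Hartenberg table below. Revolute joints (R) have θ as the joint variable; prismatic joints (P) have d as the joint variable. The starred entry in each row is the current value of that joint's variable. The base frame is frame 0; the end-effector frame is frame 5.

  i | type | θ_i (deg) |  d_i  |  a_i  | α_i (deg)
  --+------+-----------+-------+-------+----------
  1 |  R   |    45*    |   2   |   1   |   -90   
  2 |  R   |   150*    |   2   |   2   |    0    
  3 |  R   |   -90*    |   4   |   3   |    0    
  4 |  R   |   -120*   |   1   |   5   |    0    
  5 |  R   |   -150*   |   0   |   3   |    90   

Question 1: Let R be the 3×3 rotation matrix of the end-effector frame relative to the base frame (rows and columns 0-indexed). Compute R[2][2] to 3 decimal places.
End-effector z-axis (col 2 of R) = (0.3536,0.3536,-0.8660)
R[2][2] = -0.8660

-0.866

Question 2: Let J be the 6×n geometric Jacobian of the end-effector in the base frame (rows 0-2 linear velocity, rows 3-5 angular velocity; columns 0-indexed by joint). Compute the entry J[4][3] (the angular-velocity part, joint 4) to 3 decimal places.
axis z_3 = (-0.7071,0.7071,0.0000); lever o_n−o_3 = (-0.7765,0.6378,2.8301)
cross product → J_v[:, 3] = (2.0012,2.0012,0.0981)
J_ω[:, 3] = z_3
entry J[4][3] = 0.7071

0.707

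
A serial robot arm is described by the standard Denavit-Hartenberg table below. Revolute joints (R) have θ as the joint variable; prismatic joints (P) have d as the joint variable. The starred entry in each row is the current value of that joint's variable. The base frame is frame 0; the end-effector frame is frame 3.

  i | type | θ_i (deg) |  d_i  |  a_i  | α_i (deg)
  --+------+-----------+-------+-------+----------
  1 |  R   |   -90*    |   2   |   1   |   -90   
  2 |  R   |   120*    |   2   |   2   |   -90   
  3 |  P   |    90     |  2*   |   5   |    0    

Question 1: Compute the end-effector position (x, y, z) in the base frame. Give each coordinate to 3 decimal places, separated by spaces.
-3.000 1.732 1.268

after link 1: o_1 = (0.0000, -1.0000, 2.0000)
after link 2: o_2 = (2.0000, -0.0000, 0.2679)
after link 3: o_3 = (-3.0000, 1.7321, 1.2679)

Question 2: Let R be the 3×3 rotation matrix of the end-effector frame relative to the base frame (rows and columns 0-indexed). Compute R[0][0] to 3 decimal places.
End-effector x-axis (col 0 of R) = (-1.0000,0.0000,-0.0000)
R[0][0] = -1.0000

-1.000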